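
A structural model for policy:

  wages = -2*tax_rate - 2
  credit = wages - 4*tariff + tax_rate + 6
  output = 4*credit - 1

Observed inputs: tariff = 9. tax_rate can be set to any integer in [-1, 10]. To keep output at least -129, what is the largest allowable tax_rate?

Substituting into the credit equation gives credit = -tax_rate - 32.
Substituting into the output equation gives output = -4*tax_rate - 129.
Require -4*tax_rate - 129 ≥ -129, so tax_rate ≤ 0.
The largest integer in [-1, 10] satisfying this is 0.

tax_rate = 0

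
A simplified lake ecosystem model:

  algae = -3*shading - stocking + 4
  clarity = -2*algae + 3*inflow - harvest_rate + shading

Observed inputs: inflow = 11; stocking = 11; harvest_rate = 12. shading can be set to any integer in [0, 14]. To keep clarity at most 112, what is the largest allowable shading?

Substituting into the algae equation gives algae = -3*shading - 7.
This gives clarity = 7*shading + 35.
Require 7*shading + 35 ≤ 112, so shading ≤ 11.
The largest integer in [0, 14] satisfying this is 11.

shading = 11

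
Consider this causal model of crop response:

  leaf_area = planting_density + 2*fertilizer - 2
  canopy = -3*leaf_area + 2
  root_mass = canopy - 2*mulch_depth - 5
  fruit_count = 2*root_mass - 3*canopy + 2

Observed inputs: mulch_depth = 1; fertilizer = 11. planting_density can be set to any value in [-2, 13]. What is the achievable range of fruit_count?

Substituting into the leaf_area equation gives leaf_area = planting_density + 20.
canopy becomes -3*planting_density - 58.
Substituting into the root_mass equation gives root_mass = -3*planting_density - 65.
So fruit_count = 3*planting_density + 46.
Linear in planting_density, so extremes are at the endpoints: planting_density = -2 gives fruit_count = 40; planting_density = 13 gives fruit_count = 85.

40 to 85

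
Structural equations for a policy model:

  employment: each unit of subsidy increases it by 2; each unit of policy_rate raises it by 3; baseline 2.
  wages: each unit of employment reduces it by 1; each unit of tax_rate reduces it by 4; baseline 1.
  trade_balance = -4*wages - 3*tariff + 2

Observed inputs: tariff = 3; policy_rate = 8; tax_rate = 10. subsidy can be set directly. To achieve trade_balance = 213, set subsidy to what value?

subsidy = -5

Substituting into the employment equation gives employment = 2*subsidy + 26.
This gives wages = -2*subsidy - 65.
So trade_balance = 8*subsidy + 253.
Solve 8*subsidy + 253 = 213: subsidy = (213 - 253) / 8 = -5.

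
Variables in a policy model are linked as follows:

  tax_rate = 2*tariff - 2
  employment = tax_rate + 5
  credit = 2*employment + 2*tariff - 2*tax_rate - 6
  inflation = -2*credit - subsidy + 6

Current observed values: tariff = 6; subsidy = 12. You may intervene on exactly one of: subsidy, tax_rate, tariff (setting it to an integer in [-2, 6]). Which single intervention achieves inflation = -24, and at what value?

set subsidy = -2

Intervening on subsidy: with other inputs at their observed values, inflation = -subsidy - 26. Solving for -24 gives subsidy = -2, within [-2, 6].
Intervening on tax_rate: the paths from tax_rate to inflation cancel (net effect zero), leaving inflation = -38; -24 is unreachable this way.
Intervening on tariff: inflation = -4*tariff - 14. Reaching -24 requires tariff = 5/2, not an integer.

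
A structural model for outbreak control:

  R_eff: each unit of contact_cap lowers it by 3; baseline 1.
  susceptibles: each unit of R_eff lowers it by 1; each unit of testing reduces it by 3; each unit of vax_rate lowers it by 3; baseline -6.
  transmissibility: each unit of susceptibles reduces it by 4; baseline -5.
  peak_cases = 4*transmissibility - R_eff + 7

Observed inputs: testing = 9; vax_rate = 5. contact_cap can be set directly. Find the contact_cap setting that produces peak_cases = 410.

contact_cap = 8

Substituting into the susceptibles equation gives susceptibles = 3*contact_cap - 49.
Substituting into the transmissibility equation gives transmissibility = -12*contact_cap + 191.
This gives peak_cases = -45*contact_cap + 770.
Solve -45*contact_cap + 770 = 410: contact_cap = (410 - 770) / -45 = 8.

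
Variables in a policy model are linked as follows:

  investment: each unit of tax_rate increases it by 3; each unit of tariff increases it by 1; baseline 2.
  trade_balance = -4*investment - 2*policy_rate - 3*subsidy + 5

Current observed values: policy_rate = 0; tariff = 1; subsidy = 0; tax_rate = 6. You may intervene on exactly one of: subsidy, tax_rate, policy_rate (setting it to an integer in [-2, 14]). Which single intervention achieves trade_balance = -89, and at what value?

set policy_rate = 5

Intervening on subsidy: trade_balance = -3*subsidy - 79. Reaching -89 requires subsidy = 10/3, not an integer.
Intervening on tax_rate: trade_balance = -12*tax_rate - 7. Reaching -89 requires tax_rate = 41/6, not an integer.
Intervening on policy_rate: with other inputs at their observed values, trade_balance = -2*policy_rate - 79. Solving for -89 gives policy_rate = 5, within [-2, 14].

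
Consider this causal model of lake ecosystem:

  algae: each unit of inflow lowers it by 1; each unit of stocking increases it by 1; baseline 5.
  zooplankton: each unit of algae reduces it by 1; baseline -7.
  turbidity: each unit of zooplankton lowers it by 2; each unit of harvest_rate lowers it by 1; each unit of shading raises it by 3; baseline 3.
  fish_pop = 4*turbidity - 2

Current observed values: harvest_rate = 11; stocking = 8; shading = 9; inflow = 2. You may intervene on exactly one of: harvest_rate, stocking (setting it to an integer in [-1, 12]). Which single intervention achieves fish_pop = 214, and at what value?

Intervening on harvest_rate: with other inputs at their observed values, fish_pop = -4*harvest_rate + 262. Solving for 214 gives harvest_rate = 12, within [-1, 12].
Intervening on stocking: fish_pop = 8*stocking + 154. Reaching 214 requires stocking = 15/2, not an integer.

set harvest_rate = 12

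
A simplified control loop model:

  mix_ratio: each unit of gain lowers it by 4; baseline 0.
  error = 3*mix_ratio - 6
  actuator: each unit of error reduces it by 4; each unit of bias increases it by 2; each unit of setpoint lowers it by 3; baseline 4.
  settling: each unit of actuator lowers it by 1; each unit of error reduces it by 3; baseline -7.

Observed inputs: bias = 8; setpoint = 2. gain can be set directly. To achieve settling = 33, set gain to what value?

Substituting into the error equation gives error = -12*gain - 6.
Substituting into the actuator equation gives actuator = 48*gain + 38.
This gives settling = -12*gain - 27.
Solve -12*gain - 27 = 33: gain = (33 + 27) / -12 = -5.

gain = -5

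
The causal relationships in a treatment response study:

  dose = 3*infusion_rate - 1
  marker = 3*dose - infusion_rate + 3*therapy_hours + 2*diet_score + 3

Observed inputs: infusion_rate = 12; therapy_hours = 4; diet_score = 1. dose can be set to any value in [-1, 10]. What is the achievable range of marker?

Intervening on dose fixes its value directly, overriding its dependence on infusion_rate.
Substituting into the marker equation gives marker = 3*dose + 5.
Linear in dose, so extremes are at the endpoints: dose = -1 gives marker = 2; dose = 10 gives marker = 35.

2 to 35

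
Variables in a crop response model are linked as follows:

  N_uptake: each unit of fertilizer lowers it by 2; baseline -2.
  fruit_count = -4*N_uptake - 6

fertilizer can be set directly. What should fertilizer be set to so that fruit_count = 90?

Substituting into the fruit_count equation gives fruit_count = 8*fertilizer + 2.
Solve 8*fertilizer + 2 = 90: fertilizer = (90 - 2) / 8 = 11.

fertilizer = 11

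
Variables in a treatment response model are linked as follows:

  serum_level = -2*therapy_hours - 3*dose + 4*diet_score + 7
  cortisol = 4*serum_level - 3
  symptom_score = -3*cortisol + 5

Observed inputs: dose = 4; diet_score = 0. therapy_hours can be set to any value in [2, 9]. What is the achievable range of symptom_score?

Substituting into the serum_level equation gives serum_level = -2*therapy_hours - 5.
Substituting into the cortisol equation gives cortisol = -8*therapy_hours - 23.
So symptom_score = 24*therapy_hours + 74.
Linear in therapy_hours, so extremes are at the endpoints: therapy_hours = 2 gives symptom_score = 122; therapy_hours = 9 gives symptom_score = 290.

122 to 290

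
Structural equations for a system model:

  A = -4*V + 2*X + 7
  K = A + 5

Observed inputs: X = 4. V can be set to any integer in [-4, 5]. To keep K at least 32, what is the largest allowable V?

Substituting into the A equation gives A = -4*V + 15.
Substituting into the K equation gives K = -4*V + 20.
Require -4*V + 20 ≥ 32, so V ≤ -3.
The largest integer in [-4, 5] satisfying this is -3.

V = -3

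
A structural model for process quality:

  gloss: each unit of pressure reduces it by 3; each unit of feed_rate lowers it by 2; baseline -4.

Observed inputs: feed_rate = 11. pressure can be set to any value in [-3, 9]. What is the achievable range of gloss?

Substituting into the gloss equation gives gloss = -3*pressure - 26.
Linear in pressure, so extremes are at the endpoints: pressure = -3 gives gloss = -17; pressure = 9 gives gloss = -53.

-53 to -17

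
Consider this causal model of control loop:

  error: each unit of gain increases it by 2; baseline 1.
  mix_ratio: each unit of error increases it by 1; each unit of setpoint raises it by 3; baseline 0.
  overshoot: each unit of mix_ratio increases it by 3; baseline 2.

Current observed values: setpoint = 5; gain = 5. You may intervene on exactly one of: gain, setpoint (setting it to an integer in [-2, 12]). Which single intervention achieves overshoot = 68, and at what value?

set gain = 3

Intervening on gain: with other inputs at their observed values, overshoot = 6*gain + 50. Solving for 68 gives gain = 3, within [-2, 12].
Intervening on setpoint: overshoot = 9*setpoint + 35. Reaching 68 requires setpoint = 11/3, not an integer.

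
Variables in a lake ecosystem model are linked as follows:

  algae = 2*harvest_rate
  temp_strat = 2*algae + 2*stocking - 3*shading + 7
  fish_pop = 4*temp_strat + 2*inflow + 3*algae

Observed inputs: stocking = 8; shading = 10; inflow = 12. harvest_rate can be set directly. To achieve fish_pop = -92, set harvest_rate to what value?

harvest_rate = -4

Substituting into the temp_strat equation gives temp_strat = 4*harvest_rate - 7.
Substituting into the fish_pop equation gives fish_pop = 22*harvest_rate - 4.
Solve 22*harvest_rate - 4 = -92: harvest_rate = (-92 + 4) / 22 = -4.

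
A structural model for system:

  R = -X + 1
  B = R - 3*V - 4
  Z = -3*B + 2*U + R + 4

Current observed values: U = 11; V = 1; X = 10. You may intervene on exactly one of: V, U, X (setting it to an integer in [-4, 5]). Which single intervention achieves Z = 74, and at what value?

Intervening on V: with other inputs at their observed values, Z = 9*V + 56. Solving for 74 gives V = 2, within [-4, 5].
Intervening on U: Z = 2*U + 43. Reaching 74 requires U = 31/2, not an integer.
Intervening on X: Z = 2*X + 45. Reaching 74 requires X = 29/2, not an integer.

set V = 2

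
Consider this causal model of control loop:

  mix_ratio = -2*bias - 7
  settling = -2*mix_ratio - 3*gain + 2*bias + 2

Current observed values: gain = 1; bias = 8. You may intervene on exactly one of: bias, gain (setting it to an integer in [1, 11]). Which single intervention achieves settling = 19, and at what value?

Intervening on bias: with other inputs at their observed values, settling = 6*bias + 13. Solving for 19 gives bias = 1, within [1, 11].
Intervening on gain: settling = -3*gain + 64. Reaching 19 requires gain = 15, outside [1, 11].

set bias = 1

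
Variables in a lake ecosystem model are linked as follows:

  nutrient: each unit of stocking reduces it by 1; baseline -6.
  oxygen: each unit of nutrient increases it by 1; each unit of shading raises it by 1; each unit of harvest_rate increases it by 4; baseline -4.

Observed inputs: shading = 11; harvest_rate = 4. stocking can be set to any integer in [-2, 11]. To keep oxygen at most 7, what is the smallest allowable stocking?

stocking = 10

Substituting into the oxygen equation gives oxygen = -stocking + 17.
Require -stocking + 17 ≤ 7, so stocking ≥ 10.
The smallest integer in [-2, 11] satisfying this is 10.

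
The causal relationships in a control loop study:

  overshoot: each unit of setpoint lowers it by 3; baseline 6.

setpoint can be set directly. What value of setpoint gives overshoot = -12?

setpoint = 6

Solve -3*setpoint + 6 = -12: setpoint = (-12 - 6) / -3 = 6.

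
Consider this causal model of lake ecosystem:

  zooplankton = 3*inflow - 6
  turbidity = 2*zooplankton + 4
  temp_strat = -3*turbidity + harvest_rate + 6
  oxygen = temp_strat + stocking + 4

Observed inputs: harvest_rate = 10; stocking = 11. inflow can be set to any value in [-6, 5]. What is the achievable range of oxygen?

-35 to 163

Substituting into the turbidity equation gives turbidity = 6*inflow - 8.
Substituting into the temp_strat equation gives temp_strat = -18*inflow + 40.
Substituting into the oxygen equation gives oxygen = -18*inflow + 55.
Linear in inflow, so extremes are at the endpoints: inflow = -6 gives oxygen = 163; inflow = 5 gives oxygen = -35.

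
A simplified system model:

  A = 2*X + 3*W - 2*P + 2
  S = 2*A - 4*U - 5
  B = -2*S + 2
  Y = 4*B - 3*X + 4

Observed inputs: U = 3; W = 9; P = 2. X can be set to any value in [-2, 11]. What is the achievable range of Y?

-637 to -182

Substituting into the A equation gives A = 2*X + 25.
This gives S = 4*X + 33.
Substituting into the B equation gives B = -8*X - 64.
Substituting into the Y equation gives Y = -35*X - 252.
Linear in X, so extremes are at the endpoints: X = -2 gives Y = -182; X = 11 gives Y = -637.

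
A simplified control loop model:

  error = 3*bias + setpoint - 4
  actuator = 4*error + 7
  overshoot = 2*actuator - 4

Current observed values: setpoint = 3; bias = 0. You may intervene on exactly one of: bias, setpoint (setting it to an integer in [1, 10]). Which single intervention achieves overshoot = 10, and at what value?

Intervening on bias: overshoot = 24*bias + 2. Reaching 10 requires bias = 1/3, not an integer.
Intervening on setpoint: with other inputs at their observed values, overshoot = 8*setpoint - 22. Solving for 10 gives setpoint = 4, within [1, 10].

set setpoint = 4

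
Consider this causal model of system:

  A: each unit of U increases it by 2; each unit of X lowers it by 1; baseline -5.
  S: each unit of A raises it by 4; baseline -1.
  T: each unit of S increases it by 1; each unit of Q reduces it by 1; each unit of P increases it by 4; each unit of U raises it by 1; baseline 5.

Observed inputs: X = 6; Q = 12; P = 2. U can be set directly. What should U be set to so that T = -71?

Substituting into the A equation gives A = 2*U - 11.
This gives S = 8*U - 45.
So T = 9*U - 44.
Solve 9*U - 44 = -71: U = (-71 + 44) / 9 = -3.

U = -3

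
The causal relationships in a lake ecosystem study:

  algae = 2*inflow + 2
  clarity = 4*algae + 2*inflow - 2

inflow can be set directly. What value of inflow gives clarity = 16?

Substituting into the clarity equation gives clarity = 10*inflow + 6.
Solve 10*inflow + 6 = 16: inflow = (16 - 6) / 10 = 1.

inflow = 1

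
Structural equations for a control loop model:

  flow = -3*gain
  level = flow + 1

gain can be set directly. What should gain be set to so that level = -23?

gain = 8

Substituting into the level equation gives level = -3*gain + 1.
Solve -3*gain + 1 = -23: gain = (-23 - 1) / -3 = 8.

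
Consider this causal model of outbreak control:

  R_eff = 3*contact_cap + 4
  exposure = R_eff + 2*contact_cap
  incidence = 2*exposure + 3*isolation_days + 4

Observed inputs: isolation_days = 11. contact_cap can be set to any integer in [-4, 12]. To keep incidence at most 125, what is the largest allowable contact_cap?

contact_cap = 8

Substituting into the exposure equation gives exposure = 5*contact_cap + 4.
Substituting into the incidence equation gives incidence = 10*contact_cap + 45.
Require 10*contact_cap + 45 ≤ 125, so contact_cap ≤ 8.
The largest integer in [-4, 12] satisfying this is 8.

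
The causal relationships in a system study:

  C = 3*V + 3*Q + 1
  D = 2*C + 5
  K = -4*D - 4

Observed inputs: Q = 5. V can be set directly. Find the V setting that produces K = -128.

V = -1

Substituting into the C equation gives C = 3*V + 16.
So D = 6*V + 37.
So K = -24*V - 152.
Solve -24*V - 152 = -128: V = (-128 + 152) / -24 = -1.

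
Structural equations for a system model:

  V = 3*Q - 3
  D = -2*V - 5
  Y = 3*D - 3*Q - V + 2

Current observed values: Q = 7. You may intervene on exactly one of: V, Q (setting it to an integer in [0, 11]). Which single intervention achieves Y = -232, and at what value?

set Q = 10

Intervening on V: Y = -7*V - 34. Reaching -232 requires V = 198/7, not an integer.
Intervening on Q: with other inputs at their observed values, Y = -24*Q + 8. Solving for -232 gives Q = 10, within [0, 11].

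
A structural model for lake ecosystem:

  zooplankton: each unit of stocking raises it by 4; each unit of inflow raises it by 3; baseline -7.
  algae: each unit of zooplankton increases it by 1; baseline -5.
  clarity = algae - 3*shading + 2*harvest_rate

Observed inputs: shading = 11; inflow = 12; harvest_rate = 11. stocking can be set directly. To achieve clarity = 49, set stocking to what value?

stocking = 9

Substituting into the zooplankton equation gives zooplankton = 4*stocking + 29.
So algae = 4*stocking + 24.
clarity becomes 4*stocking + 13.
Solve 4*stocking + 13 = 49: stocking = (49 - 13) / 4 = 9.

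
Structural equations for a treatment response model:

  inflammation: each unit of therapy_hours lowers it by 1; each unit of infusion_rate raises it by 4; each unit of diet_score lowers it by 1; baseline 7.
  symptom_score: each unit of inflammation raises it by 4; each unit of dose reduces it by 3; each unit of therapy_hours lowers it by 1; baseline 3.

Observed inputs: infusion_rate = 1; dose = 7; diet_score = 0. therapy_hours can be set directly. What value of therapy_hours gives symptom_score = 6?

Substituting into the inflammation equation gives inflammation = -therapy_hours + 11.
Substituting into the symptom_score equation gives symptom_score = -5*therapy_hours + 26.
Solve -5*therapy_hours + 26 = 6: therapy_hours = (6 - 26) / -5 = 4.

therapy_hours = 4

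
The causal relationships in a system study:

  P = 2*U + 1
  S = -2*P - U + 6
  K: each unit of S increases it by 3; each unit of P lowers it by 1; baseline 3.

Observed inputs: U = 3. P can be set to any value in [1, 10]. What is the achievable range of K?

-58 to 5

Intervening on P fixes its value directly, overriding its dependence on U.
Substituting into the S equation gives S = -2*P + 3.
Substituting into the K equation gives K = -7*P + 12.
Linear in P, so extremes are at the endpoints: P = 1 gives K = 5; P = 10 gives K = -58.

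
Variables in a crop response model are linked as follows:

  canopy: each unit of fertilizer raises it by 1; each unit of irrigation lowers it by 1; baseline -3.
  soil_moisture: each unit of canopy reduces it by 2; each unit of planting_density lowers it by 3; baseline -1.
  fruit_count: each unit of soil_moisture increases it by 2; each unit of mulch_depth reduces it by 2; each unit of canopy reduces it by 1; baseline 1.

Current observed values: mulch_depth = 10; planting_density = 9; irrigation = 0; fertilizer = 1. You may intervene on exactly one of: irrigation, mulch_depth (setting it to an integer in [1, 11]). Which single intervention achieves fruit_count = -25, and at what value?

Intervening on irrigation: with other inputs at their observed values, fruit_count = 5*irrigation - 65. Solving for -25 gives irrigation = 8, within [1, 11].
Intervening on mulch_depth: fruit_count = -2*mulch_depth - 45. Reaching -25 requires mulch_depth = -10, outside [1, 11].

set irrigation = 8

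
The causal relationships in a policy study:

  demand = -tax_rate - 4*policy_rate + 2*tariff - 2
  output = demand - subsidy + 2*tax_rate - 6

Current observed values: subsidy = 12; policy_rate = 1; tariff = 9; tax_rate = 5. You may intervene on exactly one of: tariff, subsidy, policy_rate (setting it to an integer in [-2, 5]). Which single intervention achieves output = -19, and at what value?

Intervening on tariff: with other inputs at their observed values, output = 2*tariff - 19. Solving for -19 gives tariff = 0, within [-2, 5].
Intervening on subsidy: output = -subsidy + 11. Reaching -19 requires subsidy = 30, outside [-2, 5].
Intervening on policy_rate: output = -4*policy_rate + 3. Reaching -19 requires policy_rate = 11/2, not an integer.

set tariff = 0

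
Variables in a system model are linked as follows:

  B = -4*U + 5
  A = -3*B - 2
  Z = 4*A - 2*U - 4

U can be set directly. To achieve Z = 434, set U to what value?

U = 11

Substituting into the A equation gives A = 12*U - 17.
Substituting into the Z equation gives Z = 46*U - 72.
Solve 46*U - 72 = 434: U = (434 + 72) / 46 = 11.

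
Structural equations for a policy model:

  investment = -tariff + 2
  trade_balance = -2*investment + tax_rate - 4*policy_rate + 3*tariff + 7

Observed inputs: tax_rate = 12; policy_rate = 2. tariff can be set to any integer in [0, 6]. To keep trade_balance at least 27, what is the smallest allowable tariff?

tariff = 4

Substituting into the trade_balance equation gives trade_balance = 5*tariff + 7.
Require 5*tariff + 7 ≥ 27, so tariff ≥ 4.
The smallest integer in [0, 6] satisfying this is 4.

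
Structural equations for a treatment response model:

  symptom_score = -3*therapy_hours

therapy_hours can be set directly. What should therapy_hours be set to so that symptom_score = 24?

therapy_hours = -8

Solve -3*therapy_hours = 24: therapy_hours = 24 / -3 = -8.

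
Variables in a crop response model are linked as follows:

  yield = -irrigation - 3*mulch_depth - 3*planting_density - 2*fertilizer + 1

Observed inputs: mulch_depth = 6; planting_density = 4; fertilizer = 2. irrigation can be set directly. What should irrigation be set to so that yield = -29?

irrigation = -4

Substituting into the yield equation gives yield = -irrigation - 33.
Solve -irrigation - 33 = -29: irrigation = (-29 + 33) / -1 = -4.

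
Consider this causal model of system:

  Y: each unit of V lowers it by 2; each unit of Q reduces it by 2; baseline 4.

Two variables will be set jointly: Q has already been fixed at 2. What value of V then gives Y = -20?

With Q held at 2:
Substituting into the Y equation gives Y = -2*V.
Solve -2*V = -20: V = -20 / -2 = 10.

V = 10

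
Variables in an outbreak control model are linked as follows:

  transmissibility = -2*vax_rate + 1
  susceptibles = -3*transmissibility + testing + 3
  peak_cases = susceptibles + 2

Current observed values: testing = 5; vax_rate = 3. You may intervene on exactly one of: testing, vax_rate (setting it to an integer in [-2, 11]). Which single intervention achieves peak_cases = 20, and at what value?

Intervening on testing: with other inputs at their observed values, peak_cases = testing + 20. Solving for 20 gives testing = 0, within [-2, 11].
Intervening on vax_rate: peak_cases = 6*vax_rate + 7. Reaching 20 requires vax_rate = 13/6, not an integer.

set testing = 0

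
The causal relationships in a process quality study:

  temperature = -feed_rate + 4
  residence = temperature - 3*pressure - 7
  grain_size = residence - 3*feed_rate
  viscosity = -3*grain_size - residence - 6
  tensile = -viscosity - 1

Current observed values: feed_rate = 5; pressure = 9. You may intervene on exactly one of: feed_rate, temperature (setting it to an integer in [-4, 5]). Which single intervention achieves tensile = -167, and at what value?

Intervening on feed_rate: with other inputs at their observed values, tensile = -13*feed_rate - 115. Solving for -167 gives feed_rate = 4, within [-4, 5].
Intervening on temperature: tensile = 4*temperature - 176. Reaching -167 requires temperature = 9/4, not an integer.

set feed_rate = 4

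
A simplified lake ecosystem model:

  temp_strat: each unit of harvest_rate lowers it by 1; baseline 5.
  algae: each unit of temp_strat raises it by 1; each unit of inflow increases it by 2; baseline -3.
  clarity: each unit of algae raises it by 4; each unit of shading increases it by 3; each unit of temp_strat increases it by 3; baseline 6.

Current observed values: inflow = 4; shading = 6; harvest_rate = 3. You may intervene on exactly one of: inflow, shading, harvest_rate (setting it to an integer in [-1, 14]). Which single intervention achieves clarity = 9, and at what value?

set harvest_rate = 10

Intervening on inflow: clarity = 8*inflow + 26. Reaching 9 requires inflow = -17/8, not an integer.
Intervening on shading: clarity = 3*shading + 40. Reaching 9 requires shading = -31/3, not an integer.
Intervening on harvest_rate: with other inputs at their observed values, clarity = -7*harvest_rate + 79. Solving for 9 gives harvest_rate = 10, within [-1, 14].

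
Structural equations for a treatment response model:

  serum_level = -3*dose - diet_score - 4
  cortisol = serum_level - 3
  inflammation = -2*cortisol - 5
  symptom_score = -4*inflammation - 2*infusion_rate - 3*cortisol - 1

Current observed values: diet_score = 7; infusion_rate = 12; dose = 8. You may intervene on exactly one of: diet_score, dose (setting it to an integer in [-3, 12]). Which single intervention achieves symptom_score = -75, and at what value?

Intervening on diet_score: symptom_score = -5*diet_score - 160. Reaching -75 requires diet_score = -17, outside [-3, 12].
Intervening on dose: with other inputs at their observed values, symptom_score = -15*dose - 75. Solving for -75 gives dose = 0, within [-3, 12].

set dose = 0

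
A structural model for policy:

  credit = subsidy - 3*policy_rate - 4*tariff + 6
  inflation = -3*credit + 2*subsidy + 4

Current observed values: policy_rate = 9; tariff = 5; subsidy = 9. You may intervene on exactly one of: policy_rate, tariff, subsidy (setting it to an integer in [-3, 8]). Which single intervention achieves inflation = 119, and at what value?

Intervening on policy_rate: inflation = 9*policy_rate + 37. Reaching 119 requires policy_rate = 82/9, not an integer.
Intervening on tariff: inflation = 12*tariff + 58. Reaching 119 requires tariff = 61/12, not an integer.
Intervening on subsidy: with other inputs at their observed values, inflation = -subsidy + 127. Solving for 119 gives subsidy = 8, within [-3, 8].

set subsidy = 8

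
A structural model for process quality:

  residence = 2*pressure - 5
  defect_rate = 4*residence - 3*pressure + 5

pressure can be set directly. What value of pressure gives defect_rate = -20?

pressure = -1

Substituting into the defect_rate equation gives defect_rate = 5*pressure - 15.
Solve 5*pressure - 15 = -20: pressure = (-20 + 15) / 5 = -1.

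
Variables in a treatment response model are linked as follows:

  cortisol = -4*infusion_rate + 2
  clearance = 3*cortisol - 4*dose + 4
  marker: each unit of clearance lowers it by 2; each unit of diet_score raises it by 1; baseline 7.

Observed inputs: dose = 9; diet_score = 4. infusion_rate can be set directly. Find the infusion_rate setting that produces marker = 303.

infusion_rate = 10

Substituting into the clearance equation gives clearance = -12*infusion_rate - 26.
Substituting into the marker equation gives marker = 24*infusion_rate + 63.
Solve 24*infusion_rate + 63 = 303: infusion_rate = (303 - 63) / 24 = 10.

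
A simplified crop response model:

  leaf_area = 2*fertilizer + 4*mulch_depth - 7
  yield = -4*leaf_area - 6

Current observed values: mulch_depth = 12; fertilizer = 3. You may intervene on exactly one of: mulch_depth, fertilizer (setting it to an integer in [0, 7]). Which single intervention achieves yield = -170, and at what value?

set fertilizer = 0

Intervening on mulch_depth: yield = -16*mulch_depth - 2. Reaching -170 requires mulch_depth = 21/2, not an integer.
Intervening on fertilizer: with other inputs at their observed values, yield = -8*fertilizer - 170. Solving for -170 gives fertilizer = 0, within [0, 7].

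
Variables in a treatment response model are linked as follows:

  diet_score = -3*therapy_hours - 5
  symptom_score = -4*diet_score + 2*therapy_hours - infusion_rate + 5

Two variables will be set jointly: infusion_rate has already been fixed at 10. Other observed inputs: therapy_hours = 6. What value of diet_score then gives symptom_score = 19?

diet_score = -3

With infusion_rate held at 10:
Intervening on diet_score fixes its value directly, overriding its dependence on therapy_hours.
Substituting into the symptom_score equation gives symptom_score = -4*diet_score + 7.
Solve -4*diet_score + 7 = 19: diet_score = (19 - 7) / -4 = -3.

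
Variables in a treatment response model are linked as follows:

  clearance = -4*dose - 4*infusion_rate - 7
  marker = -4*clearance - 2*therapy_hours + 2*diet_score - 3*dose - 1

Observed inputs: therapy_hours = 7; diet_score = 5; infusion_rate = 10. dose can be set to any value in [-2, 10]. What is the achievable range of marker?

Substituting into the clearance equation gives clearance = -4*dose - 47.
So marker = 13*dose + 183.
Linear in dose, so extremes are at the endpoints: dose = -2 gives marker = 157; dose = 10 gives marker = 313.

157 to 313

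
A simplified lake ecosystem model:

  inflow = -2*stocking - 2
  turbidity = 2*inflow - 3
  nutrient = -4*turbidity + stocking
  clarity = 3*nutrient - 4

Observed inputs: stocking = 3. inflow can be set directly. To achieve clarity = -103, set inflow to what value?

inflow = 6

Intervening on inflow fixes its value directly, overriding its dependence on stocking.
Substituting into the nutrient equation gives nutrient = -8*inflow + 15.
Substituting into the clarity equation gives clarity = -24*inflow + 41.
Solve -24*inflow + 41 = -103: inflow = (-103 - 41) / -24 = 6.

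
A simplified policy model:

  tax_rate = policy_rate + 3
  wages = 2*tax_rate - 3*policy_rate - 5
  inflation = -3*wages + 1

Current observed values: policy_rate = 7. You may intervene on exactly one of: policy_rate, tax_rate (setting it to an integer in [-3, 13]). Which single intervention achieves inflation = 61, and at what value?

set tax_rate = 3

Intervening on policy_rate: inflation = 3*policy_rate - 2. Reaching 61 requires policy_rate = 21, outside [-3, 13].
Intervening on tax_rate: with other inputs at their observed values, inflation = -6*tax_rate + 79. Solving for 61 gives tax_rate = 3, within [-3, 13].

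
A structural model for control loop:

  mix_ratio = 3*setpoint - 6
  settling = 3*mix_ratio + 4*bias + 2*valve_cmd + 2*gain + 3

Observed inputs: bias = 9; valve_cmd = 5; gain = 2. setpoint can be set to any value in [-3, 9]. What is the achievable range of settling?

Substituting into the settling equation gives settling = 9*setpoint + 35.
Linear in setpoint, so extremes are at the endpoints: setpoint = -3 gives settling = 8; setpoint = 9 gives settling = 116.

8 to 116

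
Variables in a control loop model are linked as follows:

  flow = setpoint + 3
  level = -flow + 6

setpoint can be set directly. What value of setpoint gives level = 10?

Substituting into the level equation gives level = -setpoint + 3.
Solve -setpoint + 3 = 10: setpoint = (10 - 3) / -1 = -7.

setpoint = -7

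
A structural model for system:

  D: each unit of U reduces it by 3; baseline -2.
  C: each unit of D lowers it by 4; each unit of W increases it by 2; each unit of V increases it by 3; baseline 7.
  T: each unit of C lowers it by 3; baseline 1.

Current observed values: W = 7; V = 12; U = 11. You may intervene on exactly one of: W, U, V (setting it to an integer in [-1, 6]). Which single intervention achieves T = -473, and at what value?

Intervening on W: T = -6*W - 548. Reaching -473 requires W = -25/2, not an integer.
Intervening on U: T = -36*U - 194. Reaching -473 requires U = 31/4, not an integer.
Intervening on V: with other inputs at their observed values, T = -9*V - 482. Solving for -473 gives V = -1, within [-1, 6].

set V = -1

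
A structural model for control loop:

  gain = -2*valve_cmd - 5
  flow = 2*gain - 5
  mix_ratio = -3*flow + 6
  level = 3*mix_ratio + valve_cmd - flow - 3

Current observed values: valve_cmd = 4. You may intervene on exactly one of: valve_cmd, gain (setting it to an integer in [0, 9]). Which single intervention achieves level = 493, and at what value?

set valve_cmd = 8

Intervening on valve_cmd: with other inputs at their observed values, level = 41*valve_cmd + 165. Solving for 493 gives valve_cmd = 8, within [0, 9].
Intervening on gain: level = -20*gain + 69. Reaching 493 requires gain = -106/5, not an integer.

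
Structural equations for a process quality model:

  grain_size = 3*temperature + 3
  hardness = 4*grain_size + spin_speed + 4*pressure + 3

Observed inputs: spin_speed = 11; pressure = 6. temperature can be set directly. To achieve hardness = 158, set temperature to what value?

temperature = 9

Substituting into the hardness equation gives hardness = 12*temperature + 50.
Solve 12*temperature + 50 = 158: temperature = (158 - 50) / 12 = 9.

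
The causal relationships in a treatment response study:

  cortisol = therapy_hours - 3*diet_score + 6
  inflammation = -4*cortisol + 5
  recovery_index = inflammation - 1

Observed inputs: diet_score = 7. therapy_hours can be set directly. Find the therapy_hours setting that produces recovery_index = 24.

Substituting into the cortisol equation gives cortisol = therapy_hours - 15.
Substituting into the inflammation equation gives inflammation = -4*therapy_hours + 65.
recovery_index becomes -4*therapy_hours + 64.
Solve -4*therapy_hours + 64 = 24: therapy_hours = (24 - 64) / -4 = 10.

therapy_hours = 10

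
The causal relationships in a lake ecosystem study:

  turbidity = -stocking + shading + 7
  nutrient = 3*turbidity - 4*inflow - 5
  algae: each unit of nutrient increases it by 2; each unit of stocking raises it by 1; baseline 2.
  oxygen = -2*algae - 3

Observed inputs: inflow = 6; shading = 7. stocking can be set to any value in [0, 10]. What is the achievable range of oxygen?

Substituting into the turbidity equation gives turbidity = -stocking + 14.
This gives nutrient = -3*stocking + 13.
Substituting into the algae equation gives algae = -5*stocking + 28.
Substituting into the oxygen equation gives oxygen = 10*stocking - 59.
Linear in stocking, so extremes are at the endpoints: stocking = 0 gives oxygen = -59; stocking = 10 gives oxygen = 41.

-59 to 41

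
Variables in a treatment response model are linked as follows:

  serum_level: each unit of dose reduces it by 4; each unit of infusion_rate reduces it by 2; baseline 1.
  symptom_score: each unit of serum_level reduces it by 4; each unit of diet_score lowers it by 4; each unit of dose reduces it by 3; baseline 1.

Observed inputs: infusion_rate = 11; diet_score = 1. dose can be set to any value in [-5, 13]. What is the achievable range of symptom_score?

Substituting into the serum_level equation gives serum_level = -4*dose - 21.
symptom_score becomes 13*dose + 81.
Linear in dose, so extremes are at the endpoints: dose = -5 gives symptom_score = 16; dose = 13 gives symptom_score = 250.

16 to 250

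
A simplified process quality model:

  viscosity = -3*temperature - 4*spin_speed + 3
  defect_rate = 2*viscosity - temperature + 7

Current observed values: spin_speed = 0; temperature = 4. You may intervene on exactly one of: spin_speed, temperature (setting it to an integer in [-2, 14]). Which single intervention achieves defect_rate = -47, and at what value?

set spin_speed = 4

Intervening on spin_speed: with other inputs at their observed values, defect_rate = -8*spin_speed - 15. Solving for -47 gives spin_speed = 4, within [-2, 14].
Intervening on temperature: defect_rate = -7*temperature + 13. Reaching -47 requires temperature = 60/7, not an integer.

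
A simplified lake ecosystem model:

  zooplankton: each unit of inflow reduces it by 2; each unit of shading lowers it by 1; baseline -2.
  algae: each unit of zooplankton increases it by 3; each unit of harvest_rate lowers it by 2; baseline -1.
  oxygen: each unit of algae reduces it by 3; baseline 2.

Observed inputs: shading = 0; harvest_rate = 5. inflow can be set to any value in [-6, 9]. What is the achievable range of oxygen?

Substituting into the zooplankton equation gives zooplankton = -2*inflow - 2.
So algae = -6*inflow - 17.
Substituting into the oxygen equation gives oxygen = 18*inflow + 53.
Linear in inflow, so extremes are at the endpoints: inflow = -6 gives oxygen = -55; inflow = 9 gives oxygen = 215.

-55 to 215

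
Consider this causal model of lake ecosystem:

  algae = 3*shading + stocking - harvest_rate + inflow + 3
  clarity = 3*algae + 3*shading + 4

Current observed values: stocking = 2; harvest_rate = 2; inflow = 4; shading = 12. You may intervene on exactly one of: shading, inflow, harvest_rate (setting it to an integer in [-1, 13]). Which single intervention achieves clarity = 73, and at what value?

set shading = 4

Intervening on shading: with other inputs at their observed values, clarity = 12*shading + 25. Solving for 73 gives shading = 4, within [-1, 13].
Intervening on inflow: clarity = 3*inflow + 157. Reaching 73 requires inflow = -28, outside [-1, 13].
Intervening on harvest_rate: clarity = -3*harvest_rate + 175. Reaching 73 requires harvest_rate = 34, outside [-1, 13].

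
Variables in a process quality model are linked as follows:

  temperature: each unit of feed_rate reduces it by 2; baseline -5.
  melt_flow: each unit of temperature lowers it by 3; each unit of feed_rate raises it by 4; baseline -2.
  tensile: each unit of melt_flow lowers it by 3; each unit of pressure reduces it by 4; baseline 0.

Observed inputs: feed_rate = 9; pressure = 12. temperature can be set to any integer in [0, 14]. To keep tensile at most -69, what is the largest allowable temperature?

Intervening on temperature fixes its value directly, overriding its dependence on feed_rate.
Substituting into the melt_flow equation gives melt_flow = -3*temperature + 34.
Substituting into the tensile equation gives tensile = 9*temperature - 150.
Require 9*temperature - 150 ≤ -69, so temperature ≤ 9.
The largest integer in [0, 14] satisfying this is 9.

temperature = 9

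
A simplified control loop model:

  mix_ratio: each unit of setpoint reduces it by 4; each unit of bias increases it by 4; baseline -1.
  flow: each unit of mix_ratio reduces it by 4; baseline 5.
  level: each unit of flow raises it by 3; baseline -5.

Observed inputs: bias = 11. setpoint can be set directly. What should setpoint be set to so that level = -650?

setpoint = -3

Substituting into the mix_ratio equation gives mix_ratio = -4*setpoint + 43.
This gives flow = 16*setpoint - 167.
Substituting into the level equation gives level = 48*setpoint - 506.
Solve 48*setpoint - 506 = -650: setpoint = (-650 + 506) / 48 = -3.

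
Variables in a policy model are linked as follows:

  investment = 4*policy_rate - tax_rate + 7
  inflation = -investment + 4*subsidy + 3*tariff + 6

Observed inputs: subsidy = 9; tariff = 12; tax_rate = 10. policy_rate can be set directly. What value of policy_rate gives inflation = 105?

policy_rate = -6

Substituting into the investment equation gives investment = 4*policy_rate - 3.
Substituting into the inflation equation gives inflation = -4*policy_rate + 81.
Solve -4*policy_rate + 81 = 105: policy_rate = (105 - 81) / -4 = -6.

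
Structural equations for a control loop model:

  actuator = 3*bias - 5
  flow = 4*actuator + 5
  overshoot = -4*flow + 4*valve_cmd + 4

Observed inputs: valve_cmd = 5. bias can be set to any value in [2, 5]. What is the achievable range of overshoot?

Substituting into the flow equation gives flow = 12*bias - 15.
Substituting into the overshoot equation gives overshoot = -48*bias + 84.
Linear in bias, so extremes are at the endpoints: bias = 2 gives overshoot = -12; bias = 5 gives overshoot = -156.

-156 to -12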